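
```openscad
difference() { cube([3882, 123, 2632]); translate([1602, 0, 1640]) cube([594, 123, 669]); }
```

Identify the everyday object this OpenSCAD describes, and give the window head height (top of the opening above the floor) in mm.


A wall with a window opening. The window head height is 2309 mm.

A wall with a rectangular opening subtracted — a window. Sill at z = 1640, opening 669 mm tall, so the head is at 1640 + 669 = 2309 mm.


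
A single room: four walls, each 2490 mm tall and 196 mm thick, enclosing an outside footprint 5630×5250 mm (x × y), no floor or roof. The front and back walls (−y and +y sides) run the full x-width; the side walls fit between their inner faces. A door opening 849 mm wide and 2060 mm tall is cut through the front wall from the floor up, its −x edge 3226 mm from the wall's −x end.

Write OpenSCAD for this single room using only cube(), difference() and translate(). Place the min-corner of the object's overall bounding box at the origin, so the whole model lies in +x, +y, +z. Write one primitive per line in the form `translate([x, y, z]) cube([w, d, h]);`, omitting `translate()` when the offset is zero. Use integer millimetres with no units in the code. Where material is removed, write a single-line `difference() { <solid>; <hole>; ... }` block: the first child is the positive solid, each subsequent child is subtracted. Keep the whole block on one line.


difference() { cube([5630, 196, 2490]); translate([3226, 0, 0]) cube([849, 196, 2060]); }
translate([0, 5054, 0]) cube([5630, 196, 2490]);
translate([0, 196, 0]) cube([196, 4858, 2490]);
translate([5434, 196, 0]) cube([196, 4858, 2490]);


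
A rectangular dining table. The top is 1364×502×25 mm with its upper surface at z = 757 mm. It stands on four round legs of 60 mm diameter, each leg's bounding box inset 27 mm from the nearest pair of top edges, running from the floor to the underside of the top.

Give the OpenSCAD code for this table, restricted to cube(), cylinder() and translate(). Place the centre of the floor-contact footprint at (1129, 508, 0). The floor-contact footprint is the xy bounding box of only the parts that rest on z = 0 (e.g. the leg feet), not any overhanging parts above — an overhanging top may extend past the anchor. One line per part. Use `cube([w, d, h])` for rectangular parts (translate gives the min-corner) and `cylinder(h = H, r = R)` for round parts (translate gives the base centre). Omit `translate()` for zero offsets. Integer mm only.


translate([447, 257, 732]) cube([1364, 502, 25]);
translate([504, 314, 0]) cylinder(h = 732, r = 30);
translate([1754, 314, 0]) cylinder(h = 732, r = 30);
translate([504, 702, 0]) cylinder(h = 732, r = 30);
translate([1754, 702, 0]) cylinder(h = 732, r = 30);


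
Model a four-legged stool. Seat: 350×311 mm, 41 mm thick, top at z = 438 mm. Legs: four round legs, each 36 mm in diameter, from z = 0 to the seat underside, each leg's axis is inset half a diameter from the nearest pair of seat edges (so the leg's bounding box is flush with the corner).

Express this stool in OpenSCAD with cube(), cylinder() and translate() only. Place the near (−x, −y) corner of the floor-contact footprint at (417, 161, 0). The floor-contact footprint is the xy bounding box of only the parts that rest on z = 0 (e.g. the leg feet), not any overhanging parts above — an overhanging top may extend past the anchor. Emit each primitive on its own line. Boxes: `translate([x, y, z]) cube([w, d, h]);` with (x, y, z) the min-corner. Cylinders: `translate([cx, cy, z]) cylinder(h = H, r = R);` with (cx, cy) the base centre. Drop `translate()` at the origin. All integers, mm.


translate([417, 161, 397]) cube([350, 311, 41]);
translate([435, 179, 0]) cylinder(h = 397, r = 18);
translate([749, 179, 0]) cylinder(h = 397, r = 18);
translate([435, 454, 0]) cylinder(h = 397, r = 18);
translate([749, 454, 0]) cylinder(h = 397, r = 18);


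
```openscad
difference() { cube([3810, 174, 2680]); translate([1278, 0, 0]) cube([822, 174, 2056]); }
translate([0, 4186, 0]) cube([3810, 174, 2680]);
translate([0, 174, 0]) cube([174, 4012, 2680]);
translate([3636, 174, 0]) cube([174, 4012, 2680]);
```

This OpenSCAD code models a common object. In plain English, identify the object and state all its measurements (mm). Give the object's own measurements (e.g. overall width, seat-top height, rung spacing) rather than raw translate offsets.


A single room: four walls, each 2680 mm tall and 174 mm thick, enclosing an outside footprint 3810×4360 mm (x × y), no floor or roof. The front and back walls (−y and +y sides) run the full x-width; the side walls fit between their inner faces. A door opening 822 mm wide and 2056 mm tall is cut through the front wall from the floor up, its −x edge 1278 mm from the wall's −x end.


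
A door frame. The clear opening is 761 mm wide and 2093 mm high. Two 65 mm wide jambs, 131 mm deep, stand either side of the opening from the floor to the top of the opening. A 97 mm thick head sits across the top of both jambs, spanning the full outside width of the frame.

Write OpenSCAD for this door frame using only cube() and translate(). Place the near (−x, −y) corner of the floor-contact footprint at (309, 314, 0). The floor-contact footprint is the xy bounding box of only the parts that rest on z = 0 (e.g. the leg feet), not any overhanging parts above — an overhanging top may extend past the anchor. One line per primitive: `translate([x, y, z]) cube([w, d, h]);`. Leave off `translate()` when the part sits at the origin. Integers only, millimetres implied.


translate([309, 314, 0]) cube([65, 131, 2093]);
translate([1135, 314, 0]) cube([65, 131, 2093]);
translate([309, 314, 2093]) cube([891, 131, 97]);


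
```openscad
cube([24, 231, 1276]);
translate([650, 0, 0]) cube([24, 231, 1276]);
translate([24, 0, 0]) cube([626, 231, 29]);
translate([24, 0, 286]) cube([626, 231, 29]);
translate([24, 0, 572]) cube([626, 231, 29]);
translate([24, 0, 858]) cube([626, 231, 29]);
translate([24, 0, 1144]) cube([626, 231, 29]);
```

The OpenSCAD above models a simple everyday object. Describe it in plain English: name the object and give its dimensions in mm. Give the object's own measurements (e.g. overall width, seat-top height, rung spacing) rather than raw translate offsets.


An open bookshelf. Two side panels, each 24 mm thick, 231 mm deep and 1276 mm tall, stand 674 mm apart (outside-to-outside). Between them sit 5 shelves, each 29 mm thick and 231 mm deep, spanning the full gap between the sides. The bottom shelf rests on the floor (its underside at z = 0) and the clear gap between one shelf's top and the next shelf's underside is 257 mm.


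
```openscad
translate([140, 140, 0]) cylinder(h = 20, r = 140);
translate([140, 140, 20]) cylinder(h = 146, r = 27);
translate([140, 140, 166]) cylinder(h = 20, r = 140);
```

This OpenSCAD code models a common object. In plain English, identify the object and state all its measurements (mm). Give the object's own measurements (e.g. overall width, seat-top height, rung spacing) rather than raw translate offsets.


A spool: two coaxial disc flanges of radius 140 mm and thickness 20 mm, joined by a core cylinder of radius 27 mm and height 146 mm. The lower flange rests on z = 0 and the three cylinders share a vertical axis.


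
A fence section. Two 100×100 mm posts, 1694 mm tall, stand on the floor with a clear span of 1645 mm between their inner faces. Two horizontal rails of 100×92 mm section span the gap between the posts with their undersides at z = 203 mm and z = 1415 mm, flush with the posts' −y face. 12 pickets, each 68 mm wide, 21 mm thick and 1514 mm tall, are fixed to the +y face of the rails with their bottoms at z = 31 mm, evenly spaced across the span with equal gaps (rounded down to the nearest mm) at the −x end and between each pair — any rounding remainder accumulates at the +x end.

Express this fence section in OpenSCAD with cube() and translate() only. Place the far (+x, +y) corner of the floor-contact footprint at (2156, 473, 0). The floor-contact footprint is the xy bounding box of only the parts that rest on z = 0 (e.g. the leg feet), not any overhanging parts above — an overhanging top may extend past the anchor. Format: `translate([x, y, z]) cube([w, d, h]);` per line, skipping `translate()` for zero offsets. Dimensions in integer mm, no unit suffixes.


translate([311, 373, 0]) cube([100, 100, 1694]);
translate([2056, 373, 0]) cube([100, 100, 1694]);
translate([411, 373, 203]) cube([1645, 100, 92]);
translate([411, 373, 1415]) cube([1645, 100, 92]);
translate([474, 473, 31]) cube([68, 21, 1514]);
translate([605, 473, 31]) cube([68, 21, 1514]);
translate([736, 473, 31]) cube([68, 21, 1514]);
translate([867, 473, 31]) cube([68, 21, 1514]);
translate([998, 473, 31]) cube([68, 21, 1514]);
translate([1129, 473, 31]) cube([68, 21, 1514]);
translate([1260, 473, 31]) cube([68, 21, 1514]);
translate([1391, 473, 31]) cube([68, 21, 1514]);
translate([1522, 473, 31]) cube([68, 21, 1514]);
translate([1653, 473, 31]) cube([68, 21, 1514]);
translate([1784, 473, 31]) cube([68, 21, 1514]);
translate([1915, 473, 31]) cube([68, 21, 1514]);


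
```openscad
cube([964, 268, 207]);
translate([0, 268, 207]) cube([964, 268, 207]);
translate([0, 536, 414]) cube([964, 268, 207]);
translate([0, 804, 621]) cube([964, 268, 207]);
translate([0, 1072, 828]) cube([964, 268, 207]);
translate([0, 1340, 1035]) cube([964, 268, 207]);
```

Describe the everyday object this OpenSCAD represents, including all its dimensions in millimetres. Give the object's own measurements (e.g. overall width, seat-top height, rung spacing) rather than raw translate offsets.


A straight staircase of 6 solid steps. Each step is 964 mm wide (x), 268 mm deep (y, the going) and 207 mm tall (the rise). The first step rests on the floor; each subsequent step sits one going further in +y and one rise higher in +z, directly behind and above the previous step with no overlap.


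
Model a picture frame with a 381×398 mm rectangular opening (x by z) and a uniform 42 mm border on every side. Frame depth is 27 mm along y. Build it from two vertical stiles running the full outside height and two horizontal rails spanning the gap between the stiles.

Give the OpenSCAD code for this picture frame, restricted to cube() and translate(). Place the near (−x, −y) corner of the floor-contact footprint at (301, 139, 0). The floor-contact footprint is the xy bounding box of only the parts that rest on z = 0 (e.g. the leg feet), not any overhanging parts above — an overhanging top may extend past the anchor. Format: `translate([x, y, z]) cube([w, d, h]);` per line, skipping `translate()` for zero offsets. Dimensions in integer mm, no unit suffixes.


translate([301, 139, 0]) cube([42, 27, 482]);
translate([724, 139, 0]) cube([42, 27, 482]);
translate([343, 139, 0]) cube([381, 27, 42]);
translate([343, 139, 440]) cube([381, 27, 42]);


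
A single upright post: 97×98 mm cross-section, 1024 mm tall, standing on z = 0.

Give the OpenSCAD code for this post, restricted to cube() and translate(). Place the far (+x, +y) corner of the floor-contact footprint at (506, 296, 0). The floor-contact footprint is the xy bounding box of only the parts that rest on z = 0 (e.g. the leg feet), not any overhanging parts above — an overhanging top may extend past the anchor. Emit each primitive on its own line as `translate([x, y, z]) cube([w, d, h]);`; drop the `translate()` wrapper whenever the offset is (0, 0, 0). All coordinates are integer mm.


translate([409, 198, 0]) cube([97, 98, 1024]);


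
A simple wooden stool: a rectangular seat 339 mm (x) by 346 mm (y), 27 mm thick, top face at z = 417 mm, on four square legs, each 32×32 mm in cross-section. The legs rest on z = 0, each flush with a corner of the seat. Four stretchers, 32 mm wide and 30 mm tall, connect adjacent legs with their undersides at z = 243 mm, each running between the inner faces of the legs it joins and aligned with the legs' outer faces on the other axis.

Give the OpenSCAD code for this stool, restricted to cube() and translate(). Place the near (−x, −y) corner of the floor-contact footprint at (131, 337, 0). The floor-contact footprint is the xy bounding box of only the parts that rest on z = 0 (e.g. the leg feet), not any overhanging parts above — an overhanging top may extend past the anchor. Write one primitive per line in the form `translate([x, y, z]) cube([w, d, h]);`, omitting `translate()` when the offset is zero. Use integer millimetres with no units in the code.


translate([131, 337, 390]) cube([339, 346, 27]);
translate([131, 337, 0]) cube([32, 32, 390]);
translate([438, 337, 0]) cube([32, 32, 390]);
translate([131, 651, 0]) cube([32, 32, 390]);
translate([438, 651, 0]) cube([32, 32, 390]);
translate([163, 337, 243]) cube([275, 32, 30]);
translate([163, 651, 243]) cube([275, 32, 30]);
translate([131, 369, 243]) cube([32, 282, 30]);
translate([438, 369, 243]) cube([32, 282, 30]);


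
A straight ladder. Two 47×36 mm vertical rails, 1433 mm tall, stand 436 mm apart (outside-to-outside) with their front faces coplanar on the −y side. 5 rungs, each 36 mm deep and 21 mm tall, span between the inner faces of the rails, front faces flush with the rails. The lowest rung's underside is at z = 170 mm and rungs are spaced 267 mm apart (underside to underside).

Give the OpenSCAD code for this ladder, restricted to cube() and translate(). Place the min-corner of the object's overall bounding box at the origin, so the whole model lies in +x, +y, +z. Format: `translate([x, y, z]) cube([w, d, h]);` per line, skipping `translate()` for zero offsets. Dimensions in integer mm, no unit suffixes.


cube([47, 36, 1433]);
translate([389, 0, 0]) cube([47, 36, 1433]);
translate([47, 0, 170]) cube([342, 36, 21]);
translate([47, 0, 437]) cube([342, 36, 21]);
translate([47, 0, 704]) cube([342, 36, 21]);
translate([47, 0, 971]) cube([342, 36, 21]);
translate([47, 0, 1238]) cube([342, 36, 21]);


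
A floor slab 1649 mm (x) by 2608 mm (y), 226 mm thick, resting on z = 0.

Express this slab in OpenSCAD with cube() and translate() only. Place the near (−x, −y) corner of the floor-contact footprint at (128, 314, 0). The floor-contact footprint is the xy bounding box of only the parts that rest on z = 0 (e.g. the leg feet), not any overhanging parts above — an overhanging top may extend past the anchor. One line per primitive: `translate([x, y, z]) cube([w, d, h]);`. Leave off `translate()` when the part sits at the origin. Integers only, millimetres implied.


translate([128, 314, 0]) cube([1649, 2608, 226]);


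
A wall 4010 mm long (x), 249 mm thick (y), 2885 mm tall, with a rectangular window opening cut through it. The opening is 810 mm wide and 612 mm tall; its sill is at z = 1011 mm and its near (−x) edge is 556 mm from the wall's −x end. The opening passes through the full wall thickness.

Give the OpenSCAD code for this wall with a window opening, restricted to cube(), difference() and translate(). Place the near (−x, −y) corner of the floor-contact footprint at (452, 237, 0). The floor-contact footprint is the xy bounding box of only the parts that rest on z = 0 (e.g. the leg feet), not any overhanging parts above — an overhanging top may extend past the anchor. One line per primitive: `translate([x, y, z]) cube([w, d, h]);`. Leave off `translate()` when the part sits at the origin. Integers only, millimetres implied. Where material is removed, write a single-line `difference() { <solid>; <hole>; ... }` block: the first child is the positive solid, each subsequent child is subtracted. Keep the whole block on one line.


difference() { translate([452, 237, 0]) cube([4010, 249, 2885]); translate([1008, 237, 1011]) cube([810, 249, 612]); }


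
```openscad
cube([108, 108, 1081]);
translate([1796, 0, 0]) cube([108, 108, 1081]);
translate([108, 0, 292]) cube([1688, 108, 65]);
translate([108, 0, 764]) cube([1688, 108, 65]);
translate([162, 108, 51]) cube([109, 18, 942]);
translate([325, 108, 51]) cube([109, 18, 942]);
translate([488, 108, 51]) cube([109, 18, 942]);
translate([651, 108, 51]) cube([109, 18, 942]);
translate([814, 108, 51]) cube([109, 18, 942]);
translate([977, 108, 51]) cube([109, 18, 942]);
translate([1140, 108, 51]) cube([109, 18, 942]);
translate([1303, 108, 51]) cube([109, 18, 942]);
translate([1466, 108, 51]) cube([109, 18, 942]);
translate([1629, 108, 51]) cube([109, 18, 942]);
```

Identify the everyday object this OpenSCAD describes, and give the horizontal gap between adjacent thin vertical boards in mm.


A fence section. The picket gap is 54 mm.

Two posts, two rails, 10 pickets — a fence section. Span 1688 mm holds 10 pickets of 109 mm with 11 equal gaps: ⌊(1688 − 10·109) / 11⌋ = 54 mm.


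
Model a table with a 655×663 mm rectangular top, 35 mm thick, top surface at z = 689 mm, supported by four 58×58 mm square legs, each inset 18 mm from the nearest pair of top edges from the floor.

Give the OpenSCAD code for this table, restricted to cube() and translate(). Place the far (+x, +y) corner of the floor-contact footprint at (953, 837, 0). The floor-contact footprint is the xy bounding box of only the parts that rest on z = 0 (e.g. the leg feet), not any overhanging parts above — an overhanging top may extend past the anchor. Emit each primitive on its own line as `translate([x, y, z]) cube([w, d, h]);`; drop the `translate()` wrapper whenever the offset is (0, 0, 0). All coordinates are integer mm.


// leg_h = 689 - 35 = 654
translate([316, 192, 654]) cube([655, 663, 35]);
translate([334, 210, 0]) cube([58, 58, 654]);
translate([895, 210, 0]) cube([58, 58, 654]);
translate([334, 779, 0]) cube([58, 58, 654]);
translate([895, 779, 0]) cube([58, 58, 654]);


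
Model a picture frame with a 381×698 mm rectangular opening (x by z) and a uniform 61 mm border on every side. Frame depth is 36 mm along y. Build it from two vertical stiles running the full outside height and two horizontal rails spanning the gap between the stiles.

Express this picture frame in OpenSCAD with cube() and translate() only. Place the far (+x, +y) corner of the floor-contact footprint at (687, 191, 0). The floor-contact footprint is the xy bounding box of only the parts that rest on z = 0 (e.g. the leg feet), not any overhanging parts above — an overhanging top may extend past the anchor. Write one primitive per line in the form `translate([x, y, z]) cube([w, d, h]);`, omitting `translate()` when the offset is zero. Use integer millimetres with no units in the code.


translate([184, 155, 0]) cube([61, 36, 820]);
translate([626, 155, 0]) cube([61, 36, 820]);
translate([245, 155, 0]) cube([381, 36, 61]);
translate([245, 155, 759]) cube([381, 36, 61]);


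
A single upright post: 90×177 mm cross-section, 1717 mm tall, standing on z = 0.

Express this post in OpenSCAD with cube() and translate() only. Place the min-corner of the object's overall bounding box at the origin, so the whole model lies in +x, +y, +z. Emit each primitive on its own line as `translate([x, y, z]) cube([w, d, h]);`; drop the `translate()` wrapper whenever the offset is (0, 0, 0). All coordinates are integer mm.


cube([90, 177, 1717]);


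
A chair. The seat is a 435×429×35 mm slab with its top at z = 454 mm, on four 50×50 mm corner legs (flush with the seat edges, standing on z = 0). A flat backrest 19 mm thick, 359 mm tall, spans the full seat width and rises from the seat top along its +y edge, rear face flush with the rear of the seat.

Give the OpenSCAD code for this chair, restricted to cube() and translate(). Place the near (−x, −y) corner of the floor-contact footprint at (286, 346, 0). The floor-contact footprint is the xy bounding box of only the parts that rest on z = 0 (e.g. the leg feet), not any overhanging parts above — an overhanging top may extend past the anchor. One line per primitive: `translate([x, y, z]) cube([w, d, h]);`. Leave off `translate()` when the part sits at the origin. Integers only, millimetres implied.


translate([286, 346, 419]) cube([435, 429, 35]);
translate([286, 346, 0]) cube([50, 50, 419]);
translate([671, 346, 0]) cube([50, 50, 419]);
translate([286, 725, 0]) cube([50, 50, 419]);
translate([671, 725, 0]) cube([50, 50, 419]);
translate([286, 756, 454]) cube([435, 19, 359]);


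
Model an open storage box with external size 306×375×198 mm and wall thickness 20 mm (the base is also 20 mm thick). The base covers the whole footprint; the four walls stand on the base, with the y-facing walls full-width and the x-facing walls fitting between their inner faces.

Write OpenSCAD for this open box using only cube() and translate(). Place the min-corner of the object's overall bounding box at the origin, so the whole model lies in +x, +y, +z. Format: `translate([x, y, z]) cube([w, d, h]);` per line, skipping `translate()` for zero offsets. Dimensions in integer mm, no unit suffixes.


cube([306, 375, 20]);
translate([0, 0, 20]) cube([306, 20, 178]);
translate([0, 355, 20]) cube([306, 20, 178]);
translate([0, 20, 20]) cube([20, 335, 178]);
translate([286, 20, 20]) cube([20, 335, 178]);


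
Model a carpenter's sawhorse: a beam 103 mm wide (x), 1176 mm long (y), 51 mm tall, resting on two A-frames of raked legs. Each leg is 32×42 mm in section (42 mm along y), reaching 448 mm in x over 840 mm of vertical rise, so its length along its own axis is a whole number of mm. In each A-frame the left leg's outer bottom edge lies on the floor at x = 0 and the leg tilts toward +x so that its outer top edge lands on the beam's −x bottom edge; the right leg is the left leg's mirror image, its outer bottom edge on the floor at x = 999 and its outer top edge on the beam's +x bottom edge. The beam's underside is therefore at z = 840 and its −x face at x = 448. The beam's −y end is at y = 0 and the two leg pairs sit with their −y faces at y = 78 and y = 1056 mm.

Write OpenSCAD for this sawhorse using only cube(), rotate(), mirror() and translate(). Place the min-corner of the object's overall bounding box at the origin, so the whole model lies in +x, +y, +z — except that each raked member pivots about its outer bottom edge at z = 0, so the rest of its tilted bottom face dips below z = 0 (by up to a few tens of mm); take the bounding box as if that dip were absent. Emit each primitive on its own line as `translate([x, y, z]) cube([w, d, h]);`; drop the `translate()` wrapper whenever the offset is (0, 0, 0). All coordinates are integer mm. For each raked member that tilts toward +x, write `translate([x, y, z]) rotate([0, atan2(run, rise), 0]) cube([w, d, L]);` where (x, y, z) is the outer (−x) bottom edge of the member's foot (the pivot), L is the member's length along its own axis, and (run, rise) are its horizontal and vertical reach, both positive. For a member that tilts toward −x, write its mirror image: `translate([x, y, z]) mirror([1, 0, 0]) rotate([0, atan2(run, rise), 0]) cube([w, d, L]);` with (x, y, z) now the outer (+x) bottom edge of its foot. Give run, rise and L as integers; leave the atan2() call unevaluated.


translate([448, 0, 840]) cube([103, 1176, 51]);
translate([0, 78, 0]) rotate([0, atan2(448, 840), 0]) cube([32, 42, 952]);
translate([999, 78, 0]) mirror([1, 0, 0]) rotate([0, atan2(448, 840), 0]) cube([32, 42, 952]);
translate([0, 1056, 0]) rotate([0, atan2(448, 840), 0]) cube([32, 42, 952]);
translate([999, 1056, 0]) mirror([1, 0, 0]) rotate([0, atan2(448, 840), 0]) cube([32, 42, 952]);


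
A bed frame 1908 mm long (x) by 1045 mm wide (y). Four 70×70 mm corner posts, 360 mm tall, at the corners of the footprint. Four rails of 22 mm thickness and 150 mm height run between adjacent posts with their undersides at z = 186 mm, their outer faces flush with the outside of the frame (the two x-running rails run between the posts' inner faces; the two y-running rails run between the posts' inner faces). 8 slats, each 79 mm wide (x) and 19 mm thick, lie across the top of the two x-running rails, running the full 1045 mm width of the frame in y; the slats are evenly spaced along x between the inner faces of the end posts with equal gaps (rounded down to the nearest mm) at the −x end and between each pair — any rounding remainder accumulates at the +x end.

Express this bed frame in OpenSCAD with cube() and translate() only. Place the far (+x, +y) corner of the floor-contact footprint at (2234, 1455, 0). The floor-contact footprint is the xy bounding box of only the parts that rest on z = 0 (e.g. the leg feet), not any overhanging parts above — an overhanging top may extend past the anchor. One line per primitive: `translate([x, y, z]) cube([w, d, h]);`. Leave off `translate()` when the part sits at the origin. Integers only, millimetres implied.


translate([326, 410, 0]) cube([70, 70, 360]);
translate([326, 1385, 0]) cube([70, 70, 360]);
translate([2164, 410, 0]) cube([70, 70, 360]);
translate([2164, 1385, 0]) cube([70, 70, 360]);
translate([396, 410, 186]) cube([1768, 22, 150]);
translate([396, 1433, 186]) cube([1768, 22, 150]);
translate([326, 480, 186]) cube([22, 905, 150]);
translate([2212, 480, 186]) cube([22, 905, 150]);
translate([522, 410, 336]) cube([79, 1045, 19]);
translate([727, 410, 336]) cube([79, 1045, 19]);
translate([932, 410, 336]) cube([79, 1045, 19]);
translate([1137, 410, 336]) cube([79, 1045, 19]);
translate([1342, 410, 336]) cube([79, 1045, 19]);
translate([1547, 410, 336]) cube([79, 1045, 19]);
translate([1752, 410, 336]) cube([79, 1045, 19]);
translate([1957, 410, 336]) cube([79, 1045, 19]);


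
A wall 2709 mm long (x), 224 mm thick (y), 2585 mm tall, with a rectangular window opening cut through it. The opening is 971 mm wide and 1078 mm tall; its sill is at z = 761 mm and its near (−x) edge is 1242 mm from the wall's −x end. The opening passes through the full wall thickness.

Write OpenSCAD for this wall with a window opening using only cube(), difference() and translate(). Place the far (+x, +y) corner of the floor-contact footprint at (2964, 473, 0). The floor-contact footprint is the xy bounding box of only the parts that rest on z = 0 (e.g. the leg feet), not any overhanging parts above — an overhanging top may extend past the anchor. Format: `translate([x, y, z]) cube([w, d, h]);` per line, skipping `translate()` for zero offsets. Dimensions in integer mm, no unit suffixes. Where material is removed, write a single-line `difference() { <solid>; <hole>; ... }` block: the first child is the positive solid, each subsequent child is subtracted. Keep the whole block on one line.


difference() { translate([255, 249, 0]) cube([2709, 224, 2585]); translate([1497, 249, 761]) cube([971, 224, 1078]); }


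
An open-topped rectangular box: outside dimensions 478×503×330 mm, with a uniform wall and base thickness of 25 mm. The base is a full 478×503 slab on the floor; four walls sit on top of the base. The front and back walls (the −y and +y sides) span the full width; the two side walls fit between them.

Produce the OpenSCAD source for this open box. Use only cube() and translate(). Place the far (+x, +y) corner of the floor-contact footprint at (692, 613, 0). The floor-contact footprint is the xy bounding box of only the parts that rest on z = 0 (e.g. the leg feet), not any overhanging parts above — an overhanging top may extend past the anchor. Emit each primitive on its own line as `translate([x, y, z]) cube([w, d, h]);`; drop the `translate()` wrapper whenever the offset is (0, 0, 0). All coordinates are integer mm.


translate([214, 110, 0]) cube([478, 503, 25]);
translate([214, 110, 25]) cube([478, 25, 305]);
translate([214, 588, 25]) cube([478, 25, 305]);
translate([214, 135, 25]) cube([25, 453, 305]);
translate([667, 135, 25]) cube([25, 453, 305]);


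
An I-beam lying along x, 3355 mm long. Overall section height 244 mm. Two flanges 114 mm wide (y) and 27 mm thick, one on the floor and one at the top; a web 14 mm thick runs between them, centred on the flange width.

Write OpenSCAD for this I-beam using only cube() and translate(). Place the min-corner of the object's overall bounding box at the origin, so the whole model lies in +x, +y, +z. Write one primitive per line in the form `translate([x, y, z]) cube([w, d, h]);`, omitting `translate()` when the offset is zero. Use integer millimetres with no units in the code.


cube([3355, 114, 27]);
translate([0, 50, 27]) cube([3355, 14, 190]);
translate([0, 0, 217]) cube([3355, 114, 27]);


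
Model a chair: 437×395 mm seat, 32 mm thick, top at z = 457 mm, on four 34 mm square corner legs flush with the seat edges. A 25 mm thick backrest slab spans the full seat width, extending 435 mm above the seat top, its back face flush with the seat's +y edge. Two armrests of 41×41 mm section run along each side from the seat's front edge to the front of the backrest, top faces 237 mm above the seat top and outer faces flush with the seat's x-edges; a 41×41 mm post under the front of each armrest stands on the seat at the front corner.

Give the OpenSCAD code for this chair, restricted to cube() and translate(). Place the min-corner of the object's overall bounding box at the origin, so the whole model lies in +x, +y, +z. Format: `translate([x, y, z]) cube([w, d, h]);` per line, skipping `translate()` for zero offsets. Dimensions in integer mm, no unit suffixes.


translate([0, 0, 425]) cube([437, 395, 32]);
cube([34, 34, 425]);
translate([403, 0, 0]) cube([34, 34, 425]);
translate([0, 361, 0]) cube([34, 34, 425]);
translate([403, 361, 0]) cube([34, 34, 425]);
translate([0, 370, 457]) cube([437, 25, 435]);
translate([0, 0, 653]) cube([41, 370, 41]);
translate([396, 0, 653]) cube([41, 370, 41]);
translate([0, 0, 457]) cube([41, 41, 196]);
translate([396, 0, 457]) cube([41, 41, 196]);


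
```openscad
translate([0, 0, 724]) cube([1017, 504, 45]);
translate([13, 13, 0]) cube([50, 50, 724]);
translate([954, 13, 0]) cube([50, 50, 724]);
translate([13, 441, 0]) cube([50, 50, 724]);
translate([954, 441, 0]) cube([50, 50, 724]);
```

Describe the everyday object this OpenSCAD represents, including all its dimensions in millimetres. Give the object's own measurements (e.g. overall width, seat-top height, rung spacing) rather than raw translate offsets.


A rectangular dining table. The top is 1017×504×45 mm with its upper surface at z = 769 mm. It stands on four 50×50 mm square legs, each inset 13 mm from the nearest pair of top edges, running from the floor to the underside of the top.


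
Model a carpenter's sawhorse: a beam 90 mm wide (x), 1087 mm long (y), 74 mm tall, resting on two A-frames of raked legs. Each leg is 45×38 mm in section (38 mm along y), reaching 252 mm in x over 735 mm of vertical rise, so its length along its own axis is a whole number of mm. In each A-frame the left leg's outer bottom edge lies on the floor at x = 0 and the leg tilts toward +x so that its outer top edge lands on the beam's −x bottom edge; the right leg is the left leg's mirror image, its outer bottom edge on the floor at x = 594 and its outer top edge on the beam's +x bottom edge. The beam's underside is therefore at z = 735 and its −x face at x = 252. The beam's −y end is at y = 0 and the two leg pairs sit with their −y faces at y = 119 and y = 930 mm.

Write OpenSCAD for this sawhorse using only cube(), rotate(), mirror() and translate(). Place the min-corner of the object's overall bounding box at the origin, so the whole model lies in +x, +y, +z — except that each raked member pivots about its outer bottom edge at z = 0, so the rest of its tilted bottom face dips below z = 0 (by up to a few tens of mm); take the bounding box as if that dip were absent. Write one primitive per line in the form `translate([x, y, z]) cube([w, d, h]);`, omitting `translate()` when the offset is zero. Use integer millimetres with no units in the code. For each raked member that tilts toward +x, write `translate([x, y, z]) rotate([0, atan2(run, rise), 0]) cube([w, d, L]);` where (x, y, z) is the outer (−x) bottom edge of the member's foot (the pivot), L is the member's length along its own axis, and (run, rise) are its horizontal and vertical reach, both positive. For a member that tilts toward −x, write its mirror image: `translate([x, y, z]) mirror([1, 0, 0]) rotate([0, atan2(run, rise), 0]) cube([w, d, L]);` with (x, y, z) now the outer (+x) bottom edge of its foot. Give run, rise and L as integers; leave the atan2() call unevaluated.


translate([252, 0, 735]) cube([90, 1087, 74]);
translate([0, 119, 0]) rotate([0, atan2(252, 735), 0]) cube([45, 38, 777]);
translate([594, 119, 0]) mirror([1, 0, 0]) rotate([0, atan2(252, 735), 0]) cube([45, 38, 777]);
translate([0, 930, 0]) rotate([0, atan2(252, 735), 0]) cube([45, 38, 777]);
translate([594, 930, 0]) mirror([1, 0, 0]) rotate([0, atan2(252, 735), 0]) cube([45, 38, 777]);


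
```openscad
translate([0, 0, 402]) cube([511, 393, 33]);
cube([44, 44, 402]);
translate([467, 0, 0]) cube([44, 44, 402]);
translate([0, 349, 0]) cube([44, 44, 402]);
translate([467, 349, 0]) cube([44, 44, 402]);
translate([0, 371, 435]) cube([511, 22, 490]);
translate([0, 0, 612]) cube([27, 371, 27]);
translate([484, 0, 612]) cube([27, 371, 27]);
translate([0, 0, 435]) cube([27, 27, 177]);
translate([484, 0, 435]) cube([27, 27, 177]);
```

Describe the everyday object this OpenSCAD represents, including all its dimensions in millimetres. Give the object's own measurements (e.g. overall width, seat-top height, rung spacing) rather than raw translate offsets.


A chair. The seat is a 511×393×33 mm slab with its top at z = 435 mm, on four 44×44 mm corner legs (flush with the seat edges, standing on z = 0). A flat backrest 22 mm thick, 490 mm tall, spans the full seat width and rises from the seat top along its +y edge, rear face flush with the rear of the seat. Two armrests of 27×27 mm section run along each side from the seat's front edge to the front of the backrest, top faces 204 mm above the seat top and outer faces flush with the seat's x-edges; a 27×27 mm post under the front of each armrest stands on the seat at the front corner.


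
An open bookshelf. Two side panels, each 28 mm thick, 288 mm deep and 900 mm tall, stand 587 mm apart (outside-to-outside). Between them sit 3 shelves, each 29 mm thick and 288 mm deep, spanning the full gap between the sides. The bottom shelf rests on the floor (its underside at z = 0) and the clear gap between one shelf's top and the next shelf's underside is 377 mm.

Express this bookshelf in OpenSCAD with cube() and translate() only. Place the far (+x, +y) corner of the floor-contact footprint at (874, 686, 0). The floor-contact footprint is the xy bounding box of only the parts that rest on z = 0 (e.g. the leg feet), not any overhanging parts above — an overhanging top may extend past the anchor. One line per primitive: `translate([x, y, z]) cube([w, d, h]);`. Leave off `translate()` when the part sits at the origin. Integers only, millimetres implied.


translate([287, 398, 0]) cube([28, 288, 900]);
translate([846, 398, 0]) cube([28, 288, 900]);
translate([315, 398, 0]) cube([531, 288, 29]);
translate([315, 398, 406]) cube([531, 288, 29]);
translate([315, 398, 812]) cube([531, 288, 29]);


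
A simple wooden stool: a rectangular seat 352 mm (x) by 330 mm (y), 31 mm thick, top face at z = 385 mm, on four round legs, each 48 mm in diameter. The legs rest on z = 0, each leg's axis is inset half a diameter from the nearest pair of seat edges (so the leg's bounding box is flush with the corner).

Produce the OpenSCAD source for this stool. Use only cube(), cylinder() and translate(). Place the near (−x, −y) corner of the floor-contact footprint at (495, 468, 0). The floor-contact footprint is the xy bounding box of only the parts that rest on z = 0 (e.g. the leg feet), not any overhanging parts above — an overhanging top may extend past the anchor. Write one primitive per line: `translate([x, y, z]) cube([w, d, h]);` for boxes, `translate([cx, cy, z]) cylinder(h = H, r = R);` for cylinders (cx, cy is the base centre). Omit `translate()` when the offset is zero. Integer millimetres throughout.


translate([495, 468, 354]) cube([352, 330, 31]);
translate([519, 492, 0]) cylinder(h = 354, r = 24);
translate([823, 492, 0]) cylinder(h = 354, r = 24);
translate([519, 774, 0]) cylinder(h = 354, r = 24);
translate([823, 774, 0]) cylinder(h = 354, r = 24);


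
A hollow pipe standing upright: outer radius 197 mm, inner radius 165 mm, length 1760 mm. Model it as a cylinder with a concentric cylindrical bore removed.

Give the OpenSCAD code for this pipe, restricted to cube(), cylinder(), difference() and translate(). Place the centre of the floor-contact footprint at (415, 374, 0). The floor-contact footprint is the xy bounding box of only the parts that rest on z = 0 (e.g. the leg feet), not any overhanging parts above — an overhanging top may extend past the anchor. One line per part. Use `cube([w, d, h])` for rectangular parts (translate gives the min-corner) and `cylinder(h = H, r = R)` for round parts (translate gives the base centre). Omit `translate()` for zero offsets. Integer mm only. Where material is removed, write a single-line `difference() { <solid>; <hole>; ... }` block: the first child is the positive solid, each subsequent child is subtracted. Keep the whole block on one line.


difference() { translate([415, 374, 0]) cylinder(h = 1760, r = 197); translate([415, 374, 0]) cylinder(h = 1760, r = 165); }


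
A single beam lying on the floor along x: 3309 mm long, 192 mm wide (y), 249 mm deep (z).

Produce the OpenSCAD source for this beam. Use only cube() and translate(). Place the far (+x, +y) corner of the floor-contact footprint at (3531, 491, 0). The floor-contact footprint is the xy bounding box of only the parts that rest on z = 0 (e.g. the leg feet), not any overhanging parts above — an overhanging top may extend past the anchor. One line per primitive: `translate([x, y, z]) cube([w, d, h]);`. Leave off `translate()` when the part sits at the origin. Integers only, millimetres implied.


translate([222, 299, 0]) cube([3309, 192, 249]);


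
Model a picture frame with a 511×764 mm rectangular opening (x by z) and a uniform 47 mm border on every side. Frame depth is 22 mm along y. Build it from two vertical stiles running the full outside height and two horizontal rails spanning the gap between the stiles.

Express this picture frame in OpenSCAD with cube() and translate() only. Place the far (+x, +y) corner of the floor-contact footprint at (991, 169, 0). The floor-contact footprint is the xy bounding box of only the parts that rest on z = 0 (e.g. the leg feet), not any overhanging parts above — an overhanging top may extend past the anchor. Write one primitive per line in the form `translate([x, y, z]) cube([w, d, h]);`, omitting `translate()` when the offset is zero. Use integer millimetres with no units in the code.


translate([386, 147, 0]) cube([47, 22, 858]);
translate([944, 147, 0]) cube([47, 22, 858]);
translate([433, 147, 0]) cube([511, 22, 47]);
translate([433, 147, 811]) cube([511, 22, 47]);


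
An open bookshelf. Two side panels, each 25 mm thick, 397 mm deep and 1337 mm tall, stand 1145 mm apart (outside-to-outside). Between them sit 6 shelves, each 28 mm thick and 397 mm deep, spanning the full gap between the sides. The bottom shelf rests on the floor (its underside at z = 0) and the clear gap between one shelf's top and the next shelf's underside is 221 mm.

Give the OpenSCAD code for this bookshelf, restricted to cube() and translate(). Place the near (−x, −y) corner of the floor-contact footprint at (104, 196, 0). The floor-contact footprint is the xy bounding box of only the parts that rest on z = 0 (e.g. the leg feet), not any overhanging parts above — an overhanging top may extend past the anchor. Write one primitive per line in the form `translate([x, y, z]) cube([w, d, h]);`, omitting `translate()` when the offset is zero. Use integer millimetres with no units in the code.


translate([104, 196, 0]) cube([25, 397, 1337]);
translate([1224, 196, 0]) cube([25, 397, 1337]);
translate([129, 196, 0]) cube([1095, 397, 28]);
translate([129, 196, 249]) cube([1095, 397, 28]);
translate([129, 196, 498]) cube([1095, 397, 28]);
translate([129, 196, 747]) cube([1095, 397, 28]);
translate([129, 196, 996]) cube([1095, 397, 28]);
translate([129, 196, 1245]) cube([1095, 397, 28]);
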